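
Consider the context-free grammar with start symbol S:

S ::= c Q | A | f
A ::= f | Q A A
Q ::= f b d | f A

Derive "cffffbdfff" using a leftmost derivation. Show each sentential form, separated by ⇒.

S ⇒ cQ   [S ::= c Q]
cQ ⇒ cfA   [Q ::= f A]
cfA ⇒ cfQAA   [A ::= Q A A]
cfQAA ⇒ cffAAA   [Q ::= f A]
cffAAA ⇒ cfffAA   [A ::= f]
cfffAA ⇒ cfffQAAA   [A ::= Q A A]
cfffQAAA ⇒ cffffbdAAA   [Q ::= f b d]
cffffbdAAA ⇒ cffffbdfAA   [A ::= f]
cffffbdfAA ⇒ cffffbdffA   [A ::= f]
cffffbdffA ⇒ cffffbdfff   [A ::= f]

S⇒cQ⇒cfA⇒cfQAA⇒cffAAA⇒cfffAA⇒cfffQAAA⇒cffffbdAAA⇒cffffbdfAA⇒cffffbdffA⇒cffffbdfff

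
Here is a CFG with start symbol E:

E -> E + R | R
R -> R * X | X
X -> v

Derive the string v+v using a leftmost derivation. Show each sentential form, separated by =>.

E => E+R => R+R => X+R => v+R => v+X => v+v

E => E+R   [E -> E + R]
E+R => R+R   [E -> R]
R+R => X+R   [R -> X]
X+R => v+R   [X -> v]
v+R => v+X   [R -> X]
v+X => v+v   [X -> v]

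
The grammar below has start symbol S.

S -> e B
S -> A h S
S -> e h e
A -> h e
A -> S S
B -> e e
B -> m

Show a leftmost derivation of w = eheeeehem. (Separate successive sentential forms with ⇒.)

S ⇒ AhS ⇒ SShS ⇒ eheShS ⇒ eheeBhS ⇒ eheeeehS ⇒ eheeeeheB ⇒ eheeeehem

S ⇒ AhS   [S -> A h S]
AhS ⇒ SShS   [A -> S S]
SShS ⇒ eheShS   [S -> e h e]
eheShS ⇒ eheeBhS   [S -> e B]
eheeBhS ⇒ eheeeehS   [B -> e e]
eheeeehS ⇒ eheeeeheB   [S -> e B]
eheeeeheB ⇒ eheeeehem   [B -> m]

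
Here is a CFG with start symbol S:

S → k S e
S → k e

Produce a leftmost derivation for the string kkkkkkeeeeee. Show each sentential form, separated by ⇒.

S ⇒ kSe   [S → k S e]
kSe ⇒ kkSee   [S → k S e]
kkSee ⇒ kkkSeee   [S → k S e]
kkkSeee ⇒ kkkkSeeee   [S → k S e]
kkkkSeeee ⇒ kkkkkSeeeee   [S → k S e]
kkkkkSeeeee ⇒ kkkkkkeeeeee   [S → k e]

S ⇒ kSe ⇒ kkSee ⇒ kkkSeee ⇒ kkkkSeeee ⇒ kkkkkSeeeee ⇒ kkkkkkeeeeee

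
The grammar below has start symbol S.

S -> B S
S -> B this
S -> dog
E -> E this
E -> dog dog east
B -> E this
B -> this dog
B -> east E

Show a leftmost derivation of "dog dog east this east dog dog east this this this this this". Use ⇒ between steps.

S ⇒ B S   [S -> B S]
B S ⇒ E this S   [B -> E this]
E this S ⇒ dog dog east this S   [E -> dog dog east]
dog dog east this S ⇒ dog dog east this B this   [S -> B this]
dog dog east this B this ⇒ dog dog east this east E this   [B -> east E]
dog dog east this east E this ⇒ dog dog east this east E this this   [E -> E this]
dog dog east this east E this this ⇒ dog dog east this east E this this this   [E -> E this]
dog dog east this east E this this this ⇒ dog dog east this east E this this this this   [E -> E this]
dog dog east this east E this this this this ⇒ dog dog east this east E this this this this this   [E -> E this]
dog dog east this east E this this this this this ⇒ dog dog east this east dog dog east this this this this this   [E -> dog dog east]

S ⇒ B S ⇒ E this S ⇒ dog dog east this S ⇒ dog dog east this B this ⇒ dog dog east this east E this ⇒ dog dog east this east E this this ⇒ dog dog east this east E this this this ⇒ dog dog east this east E this this this this ⇒ dog dog east this east E this this this this this ⇒ dog dog east this east dog dog east this this this this this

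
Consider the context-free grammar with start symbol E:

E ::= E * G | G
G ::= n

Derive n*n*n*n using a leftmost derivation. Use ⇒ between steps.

E ⇒ E*G ⇒ E*G*G ⇒ E*G*G*G ⇒ G*G*G*G ⇒ n*G*G*G ⇒ n*n*G*G ⇒ n*n*n*G ⇒ n*n*n*n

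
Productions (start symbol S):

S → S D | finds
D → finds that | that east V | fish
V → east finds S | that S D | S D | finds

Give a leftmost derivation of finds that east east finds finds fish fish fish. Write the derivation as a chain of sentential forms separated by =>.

S => S D => finds D => finds that east V => finds that east east finds S => finds that east east finds S D => finds that east east finds S D D => finds that east east finds S D D D => finds that east east finds finds D D D => finds that east east finds finds fish D D => finds that east east finds finds fish fish D => finds that east east finds finds fish fish fish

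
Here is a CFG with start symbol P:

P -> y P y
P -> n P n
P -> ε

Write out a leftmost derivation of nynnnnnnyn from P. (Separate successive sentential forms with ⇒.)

P⇒nPn⇒nyPyn⇒nynPnyn⇒nynnPnnyn⇒nynnnPnnnyn⇒nynnnnnnyn

P ⇒ nPn   [P -> n P n]
nPn ⇒ nyPyn   [P -> y P y]
nyPyn ⇒ nynPnyn   [P -> n P n]
nynPnyn ⇒ nynnPnnyn   [P -> n P n]
nynnPnnyn ⇒ nynnnPnnnyn   [P -> n P n]
nynnnPnnnyn ⇒ nynnnnnnyn   [P -> ε]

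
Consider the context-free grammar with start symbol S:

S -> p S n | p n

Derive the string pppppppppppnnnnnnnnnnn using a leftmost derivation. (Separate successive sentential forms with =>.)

S=>pSn=>ppSnn=>pppSnnn=>ppppSnnnn=>pppppSnnnnn=>ppppppSnnnnnn=>pppppppSnnnnnnn=>ppppppppSnnnnnnnn=>pppppppppSnnnnnnnnn=>ppppppppppSnnnnnnnnnn=>pppppppppppnnnnnnnnnnn

S => pSn   [S -> p S n]
pSn => ppSnn   [S -> p S n]
ppSnn => pppSnnn   [S -> p S n]
pppSnnn => ppppSnnnn   [S -> p S n]
ppppSnnnn => pppppSnnnnn   [S -> p S n]
pppppSnnnnn => ppppppSnnnnnn   [S -> p S n]
ppppppSnnnnnn => pppppppSnnnnnnn   [S -> p S n]
pppppppSnnnnnnn => ppppppppSnnnnnnnn   [S -> p S n]
ppppppppSnnnnnnnn => pppppppppSnnnnnnnnn   [S -> p S n]
pppppppppSnnnnnnnnn => ppppppppppSnnnnnnnnnn   [S -> p S n]
ppppppppppSnnnnnnnnnn => pppppppppppnnnnnnnnnnn   [S -> p n]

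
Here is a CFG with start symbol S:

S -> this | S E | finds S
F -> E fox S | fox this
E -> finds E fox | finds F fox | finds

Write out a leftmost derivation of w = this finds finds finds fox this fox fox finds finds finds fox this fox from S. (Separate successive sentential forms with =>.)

S => S E => S E E => S E E E => S E E E E => this E E E E => this finds E E E => this finds finds E fox E E => this finds finds finds F fox fox E E => this finds finds finds fox this fox fox E E => this finds finds finds fox this fox fox finds E => this finds finds finds fox this fox fox finds finds F fox => this finds finds finds fox this fox fox finds finds E fox S fox => this finds finds finds fox this fox fox finds finds finds fox S fox => this finds finds finds fox this fox fox finds finds finds fox this fox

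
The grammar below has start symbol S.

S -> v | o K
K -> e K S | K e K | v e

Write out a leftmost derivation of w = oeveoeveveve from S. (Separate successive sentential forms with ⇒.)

S⇒oK⇒oeKS⇒oeveS⇒oeveoK⇒oeveoKeK⇒oeveoeKSeK⇒oeveoeveSeK⇒oeveoeveveK⇒oeveoeveveve

S ⇒ oK   [S -> o K]
oK ⇒ oeKS   [K -> e K S]
oeKS ⇒ oeveS   [K -> v e]
oeveS ⇒ oeveoK   [S -> o K]
oeveoK ⇒ oeveoKeK   [K -> K e K]
oeveoKeK ⇒ oeveoeKSeK   [K -> e K S]
oeveoeKSeK ⇒ oeveoeveSeK   [K -> v e]
oeveoeveSeK ⇒ oeveoeveveK   [S -> v]
oeveoeveveK ⇒ oeveoeveveve   [K -> v e]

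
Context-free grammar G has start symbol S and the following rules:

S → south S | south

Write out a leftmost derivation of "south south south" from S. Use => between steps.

S => south S => south south S => south south south

S => south S   [S → south S]
south S => south south S   [S → south S]
south south S => south south south   [S → south]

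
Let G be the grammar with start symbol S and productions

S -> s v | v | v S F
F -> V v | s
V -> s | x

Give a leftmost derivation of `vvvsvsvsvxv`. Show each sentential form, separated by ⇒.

S⇒vSF⇒vvSFF⇒vvvSFFF⇒vvvsvFFF⇒vvvsvVvFF⇒vvvsvsvFF⇒vvvsvsvVvF⇒vvvsvsvsvF⇒vvvsvsvsvVv⇒vvvsvsvsvxv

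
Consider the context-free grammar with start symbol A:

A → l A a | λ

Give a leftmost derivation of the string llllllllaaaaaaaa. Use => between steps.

A => lAa => llAaa => lllAaaa => llllAaaaa => lllllAaaaaa => llllllAaaaaaa => lllllllAaaaaaaa => llllllllAaaaaaaaa => llllllllaaaaaaaa

A => lAa   [A → l A a]
lAa => llAaa   [A → l A a]
llAaa => lllAaaa   [A → l A a]
lllAaaa => llllAaaaa   [A → l A a]
llllAaaaa => lllllAaaaaa   [A → l A a]
lllllAaaaaa => llllllAaaaaaa   [A → l A a]
llllllAaaaaaa => lllllllAaaaaaaa   [A → l A a]
lllllllAaaaaaaa => llllllllAaaaaaaaa   [A → l A a]
llllllllAaaaaaaaa => llllllllaaaaaaaa   [A → λ]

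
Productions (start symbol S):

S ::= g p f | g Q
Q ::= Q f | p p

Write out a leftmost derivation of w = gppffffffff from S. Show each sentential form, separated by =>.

S=>gQ=>gQf=>gQff=>gQfff=>gQffff=>gQfffff=>gQffffff=>gQfffffff=>gQffffffff=>gppffffffff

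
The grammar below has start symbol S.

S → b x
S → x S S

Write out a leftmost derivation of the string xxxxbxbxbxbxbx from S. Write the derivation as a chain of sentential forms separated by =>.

S => xSS   [S → x S S]
xSS => xxSSS   [S → x S S]
xxSSS => xxxSSSS   [S → x S S]
xxxSSSS => xxxxSSSSS   [S → x S S]
xxxxSSSSS => xxxxbxSSSS   [S → b x]
xxxxbxSSSS => xxxxbxbxSSS   [S → b x]
xxxxbxbxSSS => xxxxbxbxbxSS   [S → b x]
xxxxbxbxbxSS => xxxxbxbxbxbxS   [S → b x]
xxxxbxbxbxbxS => xxxxbxbxbxbxbx   [S → b x]

S => xSS => xxSSS => xxxSSSS => xxxxSSSSS => xxxxbxSSSS => xxxxbxbxSSS => xxxxbxbxbxSS => xxxxbxbxbxbxS => xxxxbxbxbxbxbx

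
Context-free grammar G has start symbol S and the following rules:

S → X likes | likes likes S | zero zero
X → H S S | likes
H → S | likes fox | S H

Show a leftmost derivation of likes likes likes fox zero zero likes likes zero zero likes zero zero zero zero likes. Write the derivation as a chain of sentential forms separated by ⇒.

S ⇒ likes likes S ⇒ likes likes X likes ⇒ likes likes H S S likes ⇒ likes likes S S S likes ⇒ likes likes X likes S S likes ⇒ likes likes H S S likes S S likes ⇒ likes likes likes fox S S likes S S likes ⇒ likes likes likes fox zero zero S likes S S likes ⇒ likes likes likes fox zero zero likes likes S likes S S likes ⇒ likes likes likes fox zero zero likes likes zero zero likes S S likes ⇒ likes likes likes fox zero zero likes likes zero zero likes zero zero S likes ⇒ likes likes likes fox zero zero likes likes zero zero likes zero zero zero zero likes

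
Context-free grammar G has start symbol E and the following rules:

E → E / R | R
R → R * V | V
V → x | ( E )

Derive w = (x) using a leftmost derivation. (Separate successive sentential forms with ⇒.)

E ⇒ R ⇒ V ⇒ (E) ⇒ (R) ⇒ (V) ⇒ (x)

E ⇒ R   [E → R]
R ⇒ V   [R → V]
V ⇒ (E)   [V → ( E )]
(E) ⇒ (R)   [E → R]
(R) ⇒ (V)   [R → V]
(V) ⇒ (x)   [V → x]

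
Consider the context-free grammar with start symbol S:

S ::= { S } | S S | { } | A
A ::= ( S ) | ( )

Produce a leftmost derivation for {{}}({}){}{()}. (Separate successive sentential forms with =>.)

S => SS   [S ::= S S]
SS => SSS   [S ::= S S]
SSS => SSSS   [S ::= S S]
SSSS => {S}SSS   [S ::= { S }]
{S}SSS => {{}}SSS   [S ::= { }]
{{}}SSS => {{}}ASS   [S ::= A]
{{}}ASS => {{}}(S)SS   [A ::= ( S )]
{{}}(S)SS => {{}}({})SS   [S ::= { }]
{{}}({})SS => {{}}({}){}S   [S ::= { }]
{{}}({}){}S => {{}}({}){}{S}   [S ::= { S }]
{{}}({}){}{S} => {{}}({}){}{A}   [S ::= A]
{{}}({}){}{A} => {{}}({}){}{()}   [A ::= ( )]

S => SS => SSS => SSSS => {S}SSS => {{}}SSS => {{}}ASS => {{}}(S)SS => {{}}({})SS => {{}}({}){}S => {{}}({}){}{S} => {{}}({}){}{A} => {{}}({}){}{()}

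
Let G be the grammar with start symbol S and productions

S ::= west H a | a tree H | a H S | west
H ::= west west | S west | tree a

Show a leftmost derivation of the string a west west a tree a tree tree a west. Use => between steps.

S => a H S   [S ::= a H S]
a H S => a west west S   [H ::= west west]
a west west S => a west west a tree H   [S ::= a tree H]
a west west a tree H => a west west a tree S west   [H ::= S west]
a west west a tree S west => a west west a tree a tree H west   [S ::= a tree H]
a west west a tree a tree H west => a west west a tree a tree tree a west   [H ::= tree a]

S => a H S => a west west S => a west west a tree H => a west west a tree S west => a west west a tree a tree H west => a west west a tree a tree tree a west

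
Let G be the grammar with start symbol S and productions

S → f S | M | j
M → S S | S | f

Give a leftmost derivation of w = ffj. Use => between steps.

S => fS => fM => fSS => fMS => ffS => ffj

S => fS   [S → f S]
fS => fM   [S → M]
fM => fSS   [M → S S]
fSS => fMS   [S → M]
fMS => ffS   [M → f]
ffS => ffj   [S → j]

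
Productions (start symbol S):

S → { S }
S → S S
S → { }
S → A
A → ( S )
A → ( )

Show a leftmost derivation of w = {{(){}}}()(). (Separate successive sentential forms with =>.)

S => SS   [S → S S]
SS => {S}S   [S → { S }]
{S}S => {{S}}S   [S → { S }]
{{S}}S => {{SS}}S   [S → S S]
{{SS}}S => {{AS}}S   [S → A]
{{AS}}S => {{()S}}S   [A → ( )]
{{()S}}S => {{(){}}}S   [S → { }]
{{(){}}}S => {{(){}}}SS   [S → S S]
{{(){}}}SS => {{(){}}}AS   [S → A]
{{(){}}}AS => {{(){}}}()S   [A → ( )]
{{(){}}}()S => {{(){}}}()A   [S → A]
{{(){}}}()A => {{(){}}}()()   [A → ( )]

S => SS => {S}S => {{S}}S => {{SS}}S => {{AS}}S => {{()S}}S => {{(){}}}S => {{(){}}}SS => {{(){}}}AS => {{(){}}}()S => {{(){}}}()A => {{(){}}}()()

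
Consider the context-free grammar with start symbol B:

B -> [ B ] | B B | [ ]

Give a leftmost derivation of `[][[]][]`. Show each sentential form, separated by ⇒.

B ⇒ BB ⇒ []B ⇒ []BB ⇒ [][B]B ⇒ [][[]]B ⇒ [][[]][]

B ⇒ BB   [B -> B B]
BB ⇒ []B   [B -> [ ]]
[]B ⇒ []BB   [B -> B B]
[]BB ⇒ [][B]B   [B -> [ B ]]
[][B]B ⇒ [][[]]B   [B -> [ ]]
[][[]]B ⇒ [][[]][]   [B -> [ ]]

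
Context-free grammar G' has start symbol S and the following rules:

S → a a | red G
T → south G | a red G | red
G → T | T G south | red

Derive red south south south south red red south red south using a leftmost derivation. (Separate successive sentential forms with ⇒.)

S ⇒ red G ⇒ red T ⇒ red south G ⇒ red south T ⇒ red south south G ⇒ red south south T G south ⇒ red south south south G G south ⇒ red south south south T G south G south ⇒ red south south south south G G south G south ⇒ red south south south south red G south G south ⇒ red south south south south red red south G south ⇒ red south south south south red red south red south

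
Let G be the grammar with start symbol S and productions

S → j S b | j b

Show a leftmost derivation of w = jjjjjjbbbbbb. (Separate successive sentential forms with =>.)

S => jSb   [S → j S b]
jSb => jjSbb   [S → j S b]
jjSbb => jjjSbbb   [S → j S b]
jjjSbbb => jjjjSbbbb   [S → j S b]
jjjjSbbbb => jjjjjSbbbbb   [S → j S b]
jjjjjSbbbbb => jjjjjjbbbbbb   [S → j b]

S => jSb => jjSbb => jjjSbbb => jjjjSbbbb => jjjjjSbbbbb => jjjjjjbbbbbb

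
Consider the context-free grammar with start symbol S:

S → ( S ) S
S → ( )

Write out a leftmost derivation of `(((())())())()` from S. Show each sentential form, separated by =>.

S => (S)S   [S → ( S ) S]
(S)S => ((S)S)S   [S → ( S ) S]
((S)S)S => (((S)S)S)S   [S → ( S ) S]
(((S)S)S)S => (((())S)S)S   [S → ( )]
(((())S)S)S => (((())())S)S   [S → ( )]
(((())())S)S => (((())())())S   [S → ( )]
(((())())())S => (((())())())()   [S → ( )]

S=>(S)S=>((S)S)S=>(((S)S)S)S=>(((())S)S)S=>(((())())S)S=>(((())())())S=>(((())())())()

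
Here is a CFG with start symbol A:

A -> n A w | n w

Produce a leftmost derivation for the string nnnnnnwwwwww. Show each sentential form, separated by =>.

A=>nAw=>nnAww=>nnnAwww=>nnnnAwwww=>nnnnnAwwwww=>nnnnnnwwwwww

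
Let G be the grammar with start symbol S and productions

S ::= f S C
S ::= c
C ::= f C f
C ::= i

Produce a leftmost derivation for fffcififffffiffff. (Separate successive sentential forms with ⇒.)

S ⇒ fSC ⇒ ffSCC ⇒ fffSCCC ⇒ fffcCCC ⇒ fffciCC ⇒ fffcifCfC ⇒ fffcififC ⇒ fffcififfCf ⇒ fffcififffCff ⇒ fffcififfffCfff ⇒ fffcififffffCffff ⇒ fffcififffffiffff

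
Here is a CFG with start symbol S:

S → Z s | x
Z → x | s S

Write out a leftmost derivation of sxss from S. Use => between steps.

S => Zs   [S → Z s]
Zs => sSs   [Z → s S]
sSs => sZss   [S → Z s]
sZss => sxss   [Z → x]

S=>Zs=>sSs=>sZss=>sxss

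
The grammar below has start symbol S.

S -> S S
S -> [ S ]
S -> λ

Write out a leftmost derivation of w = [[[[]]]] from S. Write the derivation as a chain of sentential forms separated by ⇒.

S ⇒ [S] ⇒ [SS] ⇒ [[S]S] ⇒ [[[S]]S] ⇒ [[[SS]]S] ⇒ [[[[S]S]]S] ⇒ [[[[]S]]S] ⇒ [[[[]]]S] ⇒ [[[[]]]]

S ⇒ [S]   [S -> [ S ]]
[S] ⇒ [SS]   [S -> S S]
[SS] ⇒ [[S]S]   [S -> [ S ]]
[[S]S] ⇒ [[[S]]S]   [S -> [ S ]]
[[[S]]S] ⇒ [[[SS]]S]   [S -> S S]
[[[SS]]S] ⇒ [[[[S]S]]S]   [S -> [ S ]]
[[[[S]S]]S] ⇒ [[[[]S]]S]   [S -> λ]
[[[[]S]]S] ⇒ [[[[]]]S]   [S -> λ]
[[[[]]]S] ⇒ [[[[]]]]   [S -> λ]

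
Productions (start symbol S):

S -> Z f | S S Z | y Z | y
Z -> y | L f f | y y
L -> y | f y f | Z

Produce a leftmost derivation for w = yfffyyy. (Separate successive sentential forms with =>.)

S => SSZ => ZfSZ => LfffSZ => ZfffSZ => yfffSZ => yfffyZ => yfffyyy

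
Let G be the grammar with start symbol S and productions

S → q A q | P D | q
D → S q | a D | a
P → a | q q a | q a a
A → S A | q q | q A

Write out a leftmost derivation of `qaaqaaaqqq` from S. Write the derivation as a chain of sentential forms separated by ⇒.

S ⇒ PD ⇒ qaaD ⇒ qaaSq ⇒ qaaPDq ⇒ qaaqaaDq ⇒ qaaqaaaDq ⇒ qaaqaaaSqq ⇒ qaaqaaaqqq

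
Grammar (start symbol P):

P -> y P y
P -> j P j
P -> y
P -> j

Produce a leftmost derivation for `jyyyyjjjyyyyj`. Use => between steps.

P => jPj => jyPyj => jyyPyyj => jyyyPyyyj => jyyyyPyyyyj => jyyyyjPjyyyyj => jyyyyjjjyyyyj

P => jPj   [P -> j P j]
jPj => jyPyj   [P -> y P y]
jyPyj => jyyPyyj   [P -> y P y]
jyyPyyj => jyyyPyyyj   [P -> y P y]
jyyyPyyyj => jyyyyPyyyyj   [P -> y P y]
jyyyyPyyyyj => jyyyyjPjyyyyj   [P -> j P j]
jyyyyjPjyyyyj => jyyyyjjjyyyyj   [P -> j]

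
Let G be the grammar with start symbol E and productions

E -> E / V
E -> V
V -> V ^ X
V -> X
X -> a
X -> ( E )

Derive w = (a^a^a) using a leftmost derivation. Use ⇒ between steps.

E ⇒ V ⇒ X ⇒ (E) ⇒ (V) ⇒ (V^X) ⇒ (V^X^X) ⇒ (X^X^X) ⇒ (a^X^X) ⇒ (a^a^X) ⇒ (a^a^a)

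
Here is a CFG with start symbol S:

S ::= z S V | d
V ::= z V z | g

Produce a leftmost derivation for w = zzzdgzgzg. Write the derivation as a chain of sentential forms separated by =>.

S => zSV => zzSVV => zzzSVVV => zzzdVVV => zzzdgVV => zzzdgzVzV => zzzdgzgzV => zzzdgzgzg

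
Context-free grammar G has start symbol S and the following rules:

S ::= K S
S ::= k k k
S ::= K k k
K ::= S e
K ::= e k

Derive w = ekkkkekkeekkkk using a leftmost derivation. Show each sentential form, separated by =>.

S => KS   [S ::= K S]
KS => SeS   [K ::= S e]
SeS => KkkeS   [S ::= K k k]
KkkeS => SekkeS   [K ::= S e]
SekkeS => KSekkeS   [S ::= K S]
KSekkeS => ekSekkeS   [K ::= e k]
ekSekkeS => ekkkkekkeS   [S ::= k k k]
ekkkkekkeS => ekkkkekkeKS   [S ::= K S]
ekkkkekkeKS => ekkkkekkeekS   [K ::= e k]
ekkkkekkeekS => ekkkkekkeekkkk   [S ::= k k k]

S => KS => SeS => KkkeS => SekkeS => KSekkeS => ekSekkeS => ekkkkekkeS => ekkkkekkeKS => ekkkkekkeekS => ekkkkekkeekkkk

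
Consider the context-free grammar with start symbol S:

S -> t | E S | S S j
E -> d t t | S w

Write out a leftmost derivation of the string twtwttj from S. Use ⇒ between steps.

S⇒SSj⇒ESSj⇒SwSSj⇒ESwSSj⇒SwSwSSj⇒twSwSSj⇒twtwSSj⇒twtwtSj⇒twtwttj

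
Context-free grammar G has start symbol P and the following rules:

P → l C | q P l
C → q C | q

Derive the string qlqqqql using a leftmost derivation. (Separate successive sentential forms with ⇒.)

P⇒qPl⇒qlCl⇒qlqCl⇒qlqqCl⇒qlqqqCl⇒qlqqqql

P ⇒ qPl   [P → q P l]
qPl ⇒ qlCl   [P → l C]
qlCl ⇒ qlqCl   [C → q C]
qlqCl ⇒ qlqqCl   [C → q C]
qlqqCl ⇒ qlqqqCl   [C → q C]
qlqqqCl ⇒ qlqqqql   [C → q]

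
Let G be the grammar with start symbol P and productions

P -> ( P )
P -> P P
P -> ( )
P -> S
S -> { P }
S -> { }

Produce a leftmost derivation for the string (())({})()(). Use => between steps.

P => PP   [P -> P P]
PP => PPP   [P -> P P]
PPP => PPPP   [P -> P P]
PPPP => (P)PPP   [P -> ( P )]
(P)PPP => (())PPP   [P -> ( )]
(())PPP => (())(P)PP   [P -> ( P )]
(())(P)PP => (())(S)PP   [P -> S]
(())(S)PP => (())({})PP   [S -> { }]
(())({})PP => (())({})()P   [P -> ( )]
(())({})()P => (())({})()()   [P -> ( )]

P => PP => PPP => PPPP => (P)PPP => (())PPP => (())(P)PP => (())(S)PP => (())({})PP => (())({})()P => (())({})()()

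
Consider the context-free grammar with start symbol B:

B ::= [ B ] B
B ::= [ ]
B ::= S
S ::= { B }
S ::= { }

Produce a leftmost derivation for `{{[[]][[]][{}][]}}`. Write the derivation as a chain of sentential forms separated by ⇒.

B ⇒ S   [B ::= S]
S ⇒ {B}   [S ::= { B }]
{B} ⇒ {S}   [B ::= S]
{S} ⇒ {{B}}   [S ::= { B }]
{{B}} ⇒ {{[B]B}}   [B ::= [ B ] B]
{{[B]B}} ⇒ {{[[]]B}}   [B ::= [ ]]
{{[[]]B}} ⇒ {{[[]][B]B}}   [B ::= [ B ] B]
{{[[]][B]B}} ⇒ {{[[]][[]]B}}   [B ::= [ ]]
{{[[]][[]]B}} ⇒ {{[[]][[]][B]B}}   [B ::= [ B ] B]
{{[[]][[]][B]B}} ⇒ {{[[]][[]][S]B}}   [B ::= S]
{{[[]][[]][S]B}} ⇒ {{[[]][[]][{}]B}}   [S ::= { }]
{{[[]][[]][{}]B}} ⇒ {{[[]][[]][{}][]}}   [B ::= [ ]]

B ⇒ S ⇒ {B} ⇒ {S} ⇒ {{B}} ⇒ {{[B]B}} ⇒ {{[[]]B}} ⇒ {{[[]][B]B}} ⇒ {{[[]][[]]B}} ⇒ {{[[]][[]][B]B}} ⇒ {{[[]][[]][S]B}} ⇒ {{[[]][[]][{}]B}} ⇒ {{[[]][[]][{}][]}}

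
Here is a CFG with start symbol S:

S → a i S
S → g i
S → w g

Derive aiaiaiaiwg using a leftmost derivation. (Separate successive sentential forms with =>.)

S => aiS => aiaiS => aiaiaiS => aiaiaiaiS => aiaiaiaiwg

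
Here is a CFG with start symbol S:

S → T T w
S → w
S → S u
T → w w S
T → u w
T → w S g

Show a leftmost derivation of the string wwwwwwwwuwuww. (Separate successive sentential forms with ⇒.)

S ⇒ TTw ⇒ wwSTw ⇒ wwTTwTw ⇒ wwwwSTwTw ⇒ wwwwwTwTw ⇒ wwwwwwwSwTw ⇒ wwwwwwwSuwTw ⇒ wwwwwwwwuwTw ⇒ wwwwwwwwuwuww

S ⇒ TTw   [S → T T w]
TTw ⇒ wwSTw   [T → w w S]
wwSTw ⇒ wwTTwTw   [S → T T w]
wwTTwTw ⇒ wwwwSTwTw   [T → w w S]
wwwwSTwTw ⇒ wwwwwTwTw   [S → w]
wwwwwTwTw ⇒ wwwwwwwSwTw   [T → w w S]
wwwwwwwSwTw ⇒ wwwwwwwSuwTw   [S → S u]
wwwwwwwSuwTw ⇒ wwwwwwwwuwTw   [S → w]
wwwwwwwwuwTw ⇒ wwwwwwwwuwuww   [T → u w]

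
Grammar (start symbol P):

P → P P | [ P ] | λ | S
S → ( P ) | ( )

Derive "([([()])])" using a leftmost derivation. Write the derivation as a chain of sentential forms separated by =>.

P => S => (P) => ([P]) => ([PP]) => ([SP]) => ([(P)P]) => ([([P])P]) => ([([S])P]) => ([([()])P]) => ([([()])])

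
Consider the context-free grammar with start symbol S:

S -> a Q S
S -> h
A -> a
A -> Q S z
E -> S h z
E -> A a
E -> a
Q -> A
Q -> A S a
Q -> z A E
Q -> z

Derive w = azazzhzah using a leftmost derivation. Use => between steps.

S=>aQS=>azS=>azaQS=>azazAES=>azazQSzES=>azazzSzES=>azazzhzES=>azazzhzaS=>azazzhzah

S => aQS   [S -> a Q S]
aQS => azS   [Q -> z]
azS => azaQS   [S -> a Q S]
azaQS => azazAES   [Q -> z A E]
azazAES => azazQSzES   [A -> Q S z]
azazQSzES => azazzSzES   [Q -> z]
azazzSzES => azazzhzES   [S -> h]
azazzhzES => azazzhzaS   [E -> a]
azazzhzaS => azazzhzah   [S -> h]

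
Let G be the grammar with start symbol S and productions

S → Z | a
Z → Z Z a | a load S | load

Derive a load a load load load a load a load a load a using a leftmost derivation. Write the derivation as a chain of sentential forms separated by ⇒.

S ⇒ Z ⇒ a load S ⇒ a load Z ⇒ a load Z Z a ⇒ a load Z Z a Z a ⇒ a load a load S Z a Z a ⇒ a load a load Z Z a Z a ⇒ a load a load Z Z a Z a Z a ⇒ a load a load Z Z a Z a Z a Z a ⇒ a load a load load Z a Z a Z a Z a ⇒ a load a load load load a Z a Z a Z a ⇒ a load a load load load a load a Z a Z a ⇒ a load a load load load a load a load a Z a ⇒ a load a load load load a load a load a load a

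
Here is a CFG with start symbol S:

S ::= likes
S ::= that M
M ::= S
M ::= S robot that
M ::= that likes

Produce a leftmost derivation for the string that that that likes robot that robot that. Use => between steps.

S => that M => that S robot that => that that M robot that => that that S robot that => that that that M robot that => that that that S robot that robot that => that that that likes robot that robot that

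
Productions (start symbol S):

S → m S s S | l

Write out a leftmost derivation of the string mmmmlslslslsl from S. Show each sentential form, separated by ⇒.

S ⇒ mSsS ⇒ mmSsSsS ⇒ mmmSsSsSsS ⇒ mmmmSsSsSsSsS ⇒ mmmmlsSsSsSsS ⇒ mmmmlslsSsSsS ⇒ mmmmlslslsSsS ⇒ mmmmlslslslsS ⇒ mmmmlslslslsl

S ⇒ mSsS   [S → m S s S]
mSsS ⇒ mmSsSsS   [S → m S s S]
mmSsSsS ⇒ mmmSsSsSsS   [S → m S s S]
mmmSsSsSsS ⇒ mmmmSsSsSsSsS   [S → m S s S]
mmmmSsSsSsSsS ⇒ mmmmlsSsSsSsS   [S → l]
mmmmlsSsSsSsS ⇒ mmmmlslsSsSsS   [S → l]
mmmmlslsSsSsS ⇒ mmmmlslslsSsS   [S → l]
mmmmlslslsSsS ⇒ mmmmlslslslsS   [S → l]
mmmmlslslslsS ⇒ mmmmlslslslsl   [S → l]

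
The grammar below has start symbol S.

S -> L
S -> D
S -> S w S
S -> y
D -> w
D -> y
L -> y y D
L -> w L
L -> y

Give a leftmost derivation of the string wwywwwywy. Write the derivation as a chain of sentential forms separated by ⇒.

S ⇒ SwS   [S -> S w S]
SwS ⇒ SwSwS   [S -> S w S]
SwSwS ⇒ SwSwSwS   [S -> S w S]
SwSwSwS ⇒ DwSwSwS   [S -> D]
DwSwSwS ⇒ wwSwSwS   [D -> w]
wwSwSwS ⇒ wwywSwS   [S -> y]
wwywSwS ⇒ wwywSwSwS   [S -> S w S]
wwywSwSwS ⇒ wwywDwSwS   [S -> D]
wwywDwSwS ⇒ wwywwwSwS   [D -> w]
wwywwwSwS ⇒ wwywwwLwS   [S -> L]
wwywwwLwS ⇒ wwywwwywS   [L -> y]
wwywwwywS ⇒ wwywwwywD   [S -> D]
wwywwwywD ⇒ wwywwwywy   [D -> y]

S⇒SwS⇒SwSwS⇒SwSwSwS⇒DwSwSwS⇒wwSwSwS⇒wwywSwS⇒wwywSwSwS⇒wwywDwSwS⇒wwywwwSwS⇒wwywwwLwS⇒wwywwwywS⇒wwywwwywD⇒wwywwwywy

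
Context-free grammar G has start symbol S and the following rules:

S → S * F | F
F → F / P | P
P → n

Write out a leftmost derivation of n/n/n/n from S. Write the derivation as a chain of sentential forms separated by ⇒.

S ⇒ F ⇒ F/P ⇒ F/P/P ⇒ F/P/P/P ⇒ P/P/P/P ⇒ n/P/P/P ⇒ n/n/P/P ⇒ n/n/n/P ⇒ n/n/n/n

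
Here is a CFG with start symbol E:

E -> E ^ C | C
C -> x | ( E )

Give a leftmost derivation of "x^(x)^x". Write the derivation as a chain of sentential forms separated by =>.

E => E^C   [E -> E ^ C]
E^C => E^C^C   [E -> E ^ C]
E^C^C => C^C^C   [E -> C]
C^C^C => x^C^C   [C -> x]
x^C^C => x^(E)^C   [C -> ( E )]
x^(E)^C => x^(C)^C   [E -> C]
x^(C)^C => x^(x)^C   [C -> x]
x^(x)^C => x^(x)^x   [C -> x]

E => E^C => E^C^C => C^C^C => x^C^C => x^(E)^C => x^(C)^C => x^(x)^C => x^(x)^x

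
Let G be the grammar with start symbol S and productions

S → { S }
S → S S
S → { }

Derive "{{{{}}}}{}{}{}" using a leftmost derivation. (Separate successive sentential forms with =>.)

S=>SS=>SSS=>SSSS=>{S}SSS=>{{S}}SSS=>{{{S}}}SSS=>{{{{}}}}SSS=>{{{{}}}}{}SS=>{{{{}}}}{}{}S=>{{{{}}}}{}{}{}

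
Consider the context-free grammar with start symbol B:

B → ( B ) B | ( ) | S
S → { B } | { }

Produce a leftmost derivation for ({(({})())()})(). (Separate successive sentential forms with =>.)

B=>(B)B=>(S)B=>({B})B=>({(B)B})B=>({((B)B)B})B=>({((S)B)B})B=>({(({})B)B})B=>({(({})())B})B=>({(({})())()})B=>({(({})())()})()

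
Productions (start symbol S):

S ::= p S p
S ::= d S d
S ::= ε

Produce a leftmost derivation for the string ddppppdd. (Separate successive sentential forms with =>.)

S => dSd => ddSdd => ddpSpdd => ddppSppdd => ddppppdd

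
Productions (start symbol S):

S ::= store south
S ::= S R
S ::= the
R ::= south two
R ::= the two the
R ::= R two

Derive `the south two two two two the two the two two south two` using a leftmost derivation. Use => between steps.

S => S R => S R R => S R R R => the R R R => the R two R R => the R two two R R => the R two two two R R => the south two two two two R R => the south two two two two R two R => the south two two two two R two two R => the south two two two two the two the two two R => the south two two two two the two the two two south two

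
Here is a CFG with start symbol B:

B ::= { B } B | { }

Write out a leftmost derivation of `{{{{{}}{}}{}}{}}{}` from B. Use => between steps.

B=>{B}B=>{{B}B}B=>{{{B}B}B}B=>{{{{B}B}B}B}B=>{{{{{}}B}B}B}B=>{{{{{}}{}}B}B}B=>{{{{{}}{}}{}}B}B=>{{{{{}}{}}{}}{}}B=>{{{{{}}{}}{}}{}}{}

B => {B}B   [B ::= { B } B]
{B}B => {{B}B}B   [B ::= { B } B]
{{B}B}B => {{{B}B}B}B   [B ::= { B } B]
{{{B}B}B}B => {{{{B}B}B}B}B   [B ::= { B } B]
{{{{B}B}B}B}B => {{{{{}}B}B}B}B   [B ::= { }]
{{{{{}}B}B}B}B => {{{{{}}{}}B}B}B   [B ::= { }]
{{{{{}}{}}B}B}B => {{{{{}}{}}{}}B}B   [B ::= { }]
{{{{{}}{}}{}}B}B => {{{{{}}{}}{}}{}}B   [B ::= { }]
{{{{{}}{}}{}}{}}B => {{{{{}}{}}{}}{}}{}   [B ::= { }]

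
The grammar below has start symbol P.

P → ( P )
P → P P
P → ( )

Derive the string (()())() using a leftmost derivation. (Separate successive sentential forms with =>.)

P => PP => (P)P => (PP)P => (()P)P => (()())P => (()())()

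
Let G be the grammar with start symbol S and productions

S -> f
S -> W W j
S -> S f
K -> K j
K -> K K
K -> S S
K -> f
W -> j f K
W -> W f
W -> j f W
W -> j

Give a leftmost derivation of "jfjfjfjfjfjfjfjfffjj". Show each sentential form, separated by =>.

S=>WWj=>jfWWj=>jfjfWWj=>jfjfjfWWj=>jfjfjfjfWWj=>jfjfjfjfjfWWj=>jfjfjfjfjfjfWWj=>jfjfjfjfjfjfjfWWj=>jfjfjfjfjfjfjfWfWj=>jfjfjfjfjfjfjfjfKfWj=>jfjfjfjfjfjfjfjfffWj=>jfjfjfjfjfjfjfjfffjj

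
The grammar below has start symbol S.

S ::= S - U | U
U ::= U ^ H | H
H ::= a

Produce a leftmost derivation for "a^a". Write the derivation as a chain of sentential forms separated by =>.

S=>U=>U^H=>H^H=>a^H=>a^a

S => U   [S ::= U]
U => U^H   [U ::= U ^ H]
U^H => H^H   [U ::= H]
H^H => a^H   [H ::= a]
a^H => a^a   [H ::= a]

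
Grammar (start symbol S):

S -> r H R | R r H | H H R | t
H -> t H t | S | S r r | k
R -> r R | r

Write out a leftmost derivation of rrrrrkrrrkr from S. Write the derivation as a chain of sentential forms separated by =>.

S => HHR => SHR => rHRHR => rSrrRHR => rRrHrrRHR => rrRrHrrRHR => rrrRrHrrRHR => rrrrrHrrRHR => rrrrrkrrRHR => rrrrrkrrrHR => rrrrrkrrrkR => rrrrrkrrrkr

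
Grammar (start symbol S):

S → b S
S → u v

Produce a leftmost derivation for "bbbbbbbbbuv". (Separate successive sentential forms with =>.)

S=>bS=>bbS=>bbbS=>bbbbS=>bbbbbS=>bbbbbbS=>bbbbbbbS=>bbbbbbbbS=>bbbbbbbbbS=>bbbbbbbbbuv

S => bS   [S → b S]
bS => bbS   [S → b S]
bbS => bbbS   [S → b S]
bbbS => bbbbS   [S → b S]
bbbbS => bbbbbS   [S → b S]
bbbbbS => bbbbbbS   [S → b S]
bbbbbbS => bbbbbbbS   [S → b S]
bbbbbbbS => bbbbbbbbS   [S → b S]
bbbbbbbbS => bbbbbbbbbS   [S → b S]
bbbbbbbbbS => bbbbbbbbbuv   [S → u v]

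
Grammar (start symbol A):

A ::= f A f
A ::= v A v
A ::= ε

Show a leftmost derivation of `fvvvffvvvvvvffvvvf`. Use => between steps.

A => fAf => fvAvf => fvvAvvf => fvvvAvvvf => fvvvfAfvvvf => fvvvffAffvvvf => fvvvffvAvffvvvf => fvvvffvvAvvffvvvf => fvvvffvvvAvvvffvvvf => fvvvffvvvvvvffvvvf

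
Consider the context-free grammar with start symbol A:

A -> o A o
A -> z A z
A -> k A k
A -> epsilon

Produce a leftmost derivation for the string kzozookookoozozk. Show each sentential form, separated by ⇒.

A ⇒ kAk ⇒ kzAzk ⇒ kzoAozk ⇒ kzozAzozk ⇒ kzozoAozozk ⇒ kzozooAoozozk ⇒ kzozookAkoozozk ⇒ kzozookoAokoozozk ⇒ kzozookookoozozk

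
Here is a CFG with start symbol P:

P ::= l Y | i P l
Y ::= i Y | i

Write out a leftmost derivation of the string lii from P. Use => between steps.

P => lY => liY => lii

P => lY   [P ::= l Y]
lY => liY   [Y ::= i Y]
liY => lii   [Y ::= i]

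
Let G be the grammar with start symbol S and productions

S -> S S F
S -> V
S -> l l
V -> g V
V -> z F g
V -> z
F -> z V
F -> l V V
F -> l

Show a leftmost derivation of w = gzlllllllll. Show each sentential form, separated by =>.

S => SSF => SSFSF => VSFSF => gVSFSF => gzSFSF => gzSSFFSF => gzllSFFSF => gzllllFFSF => gzlllllFSF => gzllllllSF => gzllllllllF => gzlllllllll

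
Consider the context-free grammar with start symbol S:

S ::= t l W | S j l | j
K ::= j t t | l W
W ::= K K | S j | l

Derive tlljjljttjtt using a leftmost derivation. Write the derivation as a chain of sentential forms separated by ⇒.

S⇒tlW⇒tlKK⇒tllWK⇒tllSjK⇒tlljjK⇒tlljjlW⇒tlljjlKK⇒tlljjljttK⇒tlljjljttjtt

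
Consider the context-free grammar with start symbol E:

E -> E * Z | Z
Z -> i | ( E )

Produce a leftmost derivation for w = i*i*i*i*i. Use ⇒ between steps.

E ⇒ E*Z   [E -> E * Z]
E*Z ⇒ E*Z*Z   [E -> E * Z]
E*Z*Z ⇒ E*Z*Z*Z   [E -> E * Z]
E*Z*Z*Z ⇒ E*Z*Z*Z*Z   [E -> E * Z]
E*Z*Z*Z*Z ⇒ Z*Z*Z*Z*Z   [E -> Z]
Z*Z*Z*Z*Z ⇒ i*Z*Z*Z*Z   [Z -> i]
i*Z*Z*Z*Z ⇒ i*i*Z*Z*Z   [Z -> i]
i*i*Z*Z*Z ⇒ i*i*i*Z*Z   [Z -> i]
i*i*i*Z*Z ⇒ i*i*i*i*Z   [Z -> i]
i*i*i*i*Z ⇒ i*i*i*i*i   [Z -> i]

E⇒E*Z⇒E*Z*Z⇒E*Z*Z*Z⇒E*Z*Z*Z*Z⇒Z*Z*Z*Z*Z⇒i*Z*Z*Z*Z⇒i*i*Z*Z*Z⇒i*i*i*Z*Z⇒i*i*i*i*Z⇒i*i*i*i*i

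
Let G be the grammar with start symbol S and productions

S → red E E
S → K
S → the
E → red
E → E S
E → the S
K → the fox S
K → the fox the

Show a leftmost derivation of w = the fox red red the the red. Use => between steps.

S => K => the fox S => the fox red E E => the fox red E S E => the fox red E S S E => the fox red red S S E => the fox red red the S E => the fox red red the the E => the fox red red the the red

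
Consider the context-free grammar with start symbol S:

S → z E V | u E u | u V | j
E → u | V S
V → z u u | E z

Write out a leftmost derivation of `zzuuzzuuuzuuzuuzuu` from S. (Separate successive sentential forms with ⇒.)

S ⇒ zEV ⇒ zVSV ⇒ zzuuSV ⇒ zzuuzEVV ⇒ zzuuzVSVV ⇒ zzuuzzuuSVV ⇒ zzuuzzuuuVVV ⇒ zzuuzzuuuzuuVV ⇒ zzuuzzuuuzuuzuuV ⇒ zzuuzzuuuzuuzuuzuu

S ⇒ zEV   [S → z E V]
zEV ⇒ zVSV   [E → V S]
zVSV ⇒ zzuuSV   [V → z u u]
zzuuSV ⇒ zzuuzEVV   [S → z E V]
zzuuzEVV ⇒ zzuuzVSVV   [E → V S]
zzuuzVSVV ⇒ zzuuzzuuSVV   [V → z u u]
zzuuzzuuSVV ⇒ zzuuzzuuuVVV   [S → u V]
zzuuzzuuuVVV ⇒ zzuuzzuuuzuuVV   [V → z u u]
zzuuzzuuuzuuVV ⇒ zzuuzzuuuzuuzuuV   [V → z u u]
zzuuzzuuuzuuzuuV ⇒ zzuuzzuuuzuuzuuzuu   [V → z u u]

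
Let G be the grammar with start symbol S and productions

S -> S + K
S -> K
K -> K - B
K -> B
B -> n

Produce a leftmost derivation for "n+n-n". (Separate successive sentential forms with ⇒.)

S⇒S+K⇒K+K⇒B+K⇒n+K⇒n+K-B⇒n+B-B⇒n+n-B⇒n+n-n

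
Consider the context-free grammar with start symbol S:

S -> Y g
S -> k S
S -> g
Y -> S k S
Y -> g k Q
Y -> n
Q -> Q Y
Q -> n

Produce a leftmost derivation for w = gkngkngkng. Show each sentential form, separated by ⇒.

S ⇒ Yg   [S -> Y g]
Yg ⇒ gkQg   [Y -> g k Q]
gkQg ⇒ gkQYg   [Q -> Q Y]
gkQYg ⇒ gkQYYg   [Q -> Q Y]
gkQYYg ⇒ gknYYg   [Q -> n]
gknYYg ⇒ gkngkQYg   [Y -> g k Q]
gkngkQYg ⇒ gkngknYg   [Q -> n]
gkngknYg ⇒ gkngkngkQg   [Y -> g k Q]
gkngkngkQg ⇒ gkngkngkng   [Q -> n]

S ⇒ Yg ⇒ gkQg ⇒ gkQYg ⇒ gkQYYg ⇒ gknYYg ⇒ gkngkQYg ⇒ gkngknYg ⇒ gkngkngkQg ⇒ gkngkngkng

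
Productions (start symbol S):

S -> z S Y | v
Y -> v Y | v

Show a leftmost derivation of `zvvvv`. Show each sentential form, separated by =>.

S => zSY => zvY => zvvY => zvvvY => zvvvv

S => zSY   [S -> z S Y]
zSY => zvY   [S -> v]
zvY => zvvY   [Y -> v Y]
zvvY => zvvvY   [Y -> v Y]
zvvvY => zvvvv   [Y -> v]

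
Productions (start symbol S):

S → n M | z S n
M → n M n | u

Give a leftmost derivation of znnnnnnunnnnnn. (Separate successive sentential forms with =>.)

S => zSn => znMn => znnMnn => znnnMnnn => znnnnMnnnn => znnnnnMnnnnn => znnnnnnMnnnnnn => znnnnnnunnnnnn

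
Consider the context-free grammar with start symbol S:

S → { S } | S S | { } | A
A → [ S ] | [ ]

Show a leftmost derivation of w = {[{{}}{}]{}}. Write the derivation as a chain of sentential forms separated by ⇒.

S ⇒ {S}   [S → { S }]
{S} ⇒ {SS}   [S → S S]
{SS} ⇒ {AS}   [S → A]
{AS} ⇒ {[S]S}   [A → [ S ]]
{[S]S} ⇒ {[SS]S}   [S → S S]
{[SS]S} ⇒ {[{S}S]S}   [S → { S }]
{[{S}S]S} ⇒ {[{{}}S]S}   [S → { }]
{[{{}}S]S} ⇒ {[{{}}{}]S}   [S → { }]
{[{{}}{}]S} ⇒ {[{{}}{}]{}}   [S → { }]

S ⇒ {S} ⇒ {SS} ⇒ {AS} ⇒ {[S]S} ⇒ {[SS]S} ⇒ {[{S}S]S} ⇒ {[{{}}S]S} ⇒ {[{{}}{}]S} ⇒ {[{{}}{}]{}}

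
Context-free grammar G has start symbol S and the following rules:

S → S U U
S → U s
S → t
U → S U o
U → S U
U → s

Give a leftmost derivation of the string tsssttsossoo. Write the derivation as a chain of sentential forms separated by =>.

S=>SUU=>tUU=>tsU=>tsSUo=>tsUsUo=>tsssUo=>tsssSUoo=>tsssSUUUoo=>tssstUUUoo=>tssstSUoUUoo=>tsssttUoUUoo=>tsssttsoUUoo=>tsssttsosUoo=>tsssttsossoo

S => SUU   [S → S U U]
SUU => tUU   [S → t]
tUU => tsU   [U → s]
tsU => tsSUo   [U → S U o]
tsSUo => tsUsUo   [S → U s]
tsUsUo => tsssUo   [U → s]
tsssUo => tsssSUoo   [U → S U o]
tsssSUoo => tsssSUUUoo   [S → S U U]
tsssSUUUoo => tssstUUUoo   [S → t]
tssstUUUoo => tssstSUoUUoo   [U → S U o]
tssstSUoUUoo => tsssttUoUUoo   [S → t]
tsssttUoUUoo => tsssttsoUUoo   [U → s]
tsssttsoUUoo => tsssttsosUoo   [U → s]
tsssttsosUoo => tsssttsossoo   [U → s]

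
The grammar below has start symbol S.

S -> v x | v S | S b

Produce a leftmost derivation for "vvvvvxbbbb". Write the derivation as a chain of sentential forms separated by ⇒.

S ⇒ vS   [S -> v S]
vS ⇒ vvS   [S -> v S]
vvS ⇒ vvSb   [S -> S b]
vvSb ⇒ vvvSb   [S -> v S]
vvvSb ⇒ vvvSbb   [S -> S b]
vvvSbb ⇒ vvvSbbb   [S -> S b]
vvvSbbb ⇒ vvvSbbbb   [S -> S b]
vvvSbbbb ⇒ vvvvSbbbb   [S -> v S]
vvvvSbbbb ⇒ vvvvvxbbbb   [S -> v x]

S ⇒ vS ⇒ vvS ⇒ vvSb ⇒ vvvSb ⇒ vvvSbb ⇒ vvvSbbb ⇒ vvvSbbbb ⇒ vvvvSbbbb ⇒ vvvvvxbbbb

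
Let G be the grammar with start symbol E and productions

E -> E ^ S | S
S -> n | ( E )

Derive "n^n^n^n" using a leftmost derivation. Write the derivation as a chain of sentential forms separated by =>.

E => E^S => E^S^S => E^S^S^S => S^S^S^S => n^S^S^S => n^n^S^S => n^n^n^S => n^n^n^n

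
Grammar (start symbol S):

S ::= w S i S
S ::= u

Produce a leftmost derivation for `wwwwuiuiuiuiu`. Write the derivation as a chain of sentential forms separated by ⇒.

S⇒wSiS⇒wwSiSiS⇒wwwSiSiSiS⇒wwwwSiSiSiSiS⇒wwwwuiSiSiSiS⇒wwwwuiuiSiSiS⇒wwwwuiuiuiSiS⇒wwwwuiuiuiuiS⇒wwwwuiuiuiuiu

S ⇒ wSiS   [S ::= w S i S]
wSiS ⇒ wwSiSiS   [S ::= w S i S]
wwSiSiS ⇒ wwwSiSiSiS   [S ::= w S i S]
wwwSiSiSiS ⇒ wwwwSiSiSiSiS   [S ::= w S i S]
wwwwSiSiSiSiS ⇒ wwwwuiSiSiSiS   [S ::= u]
wwwwuiSiSiSiS ⇒ wwwwuiuiSiSiS   [S ::= u]
wwwwuiuiSiSiS ⇒ wwwwuiuiuiSiS   [S ::= u]
wwwwuiuiuiSiS ⇒ wwwwuiuiuiuiS   [S ::= u]
wwwwuiuiuiuiS ⇒ wwwwuiuiuiuiu   [S ::= u]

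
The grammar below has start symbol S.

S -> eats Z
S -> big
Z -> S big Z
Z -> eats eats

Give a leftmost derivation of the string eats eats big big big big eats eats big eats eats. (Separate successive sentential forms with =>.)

S => eats Z => eats S big Z => eats eats Z big Z => eats eats S big Z big Z => eats eats big big Z big Z => eats eats big big S big Z big Z => eats eats big big big big Z big Z => eats eats big big big big eats eats big Z => eats eats big big big big eats eats big eats eats

S => eats Z   [S -> eats Z]
eats Z => eats S big Z   [Z -> S big Z]
eats S big Z => eats eats Z big Z   [S -> eats Z]
eats eats Z big Z => eats eats S big Z big Z   [Z -> S big Z]
eats eats S big Z big Z => eats eats big big Z big Z   [S -> big]
eats eats big big Z big Z => eats eats big big S big Z big Z   [Z -> S big Z]
eats eats big big S big Z big Z => eats eats big big big big Z big Z   [S -> big]
eats eats big big big big Z big Z => eats eats big big big big eats eats big Z   [Z -> eats eats]
eats eats big big big big eats eats big Z => eats eats big big big big eats eats big eats eats   [Z -> eats eats]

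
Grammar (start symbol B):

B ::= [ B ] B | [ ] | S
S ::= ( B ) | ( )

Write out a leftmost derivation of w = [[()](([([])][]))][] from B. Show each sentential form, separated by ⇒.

B ⇒ [B]B ⇒ [[B]B]B ⇒ [[S]B]B ⇒ [[()]B]B ⇒ [[()]S]B ⇒ [[()](B)]B ⇒ [[()](S)]B ⇒ [[()]((B))]B ⇒ [[()](([B]B))]B ⇒ [[()](([S]B))]B ⇒ [[()](([(B)]B))]B ⇒ [[()](([([])]B))]B ⇒ [[()](([([])][]))]B ⇒ [[()](([([])][]))][]

B ⇒ [B]B   [B ::= [ B ] B]
[B]B ⇒ [[B]B]B   [B ::= [ B ] B]
[[B]B]B ⇒ [[S]B]B   [B ::= S]
[[S]B]B ⇒ [[()]B]B   [S ::= ( )]
[[()]B]B ⇒ [[()]S]B   [B ::= S]
[[()]S]B ⇒ [[()](B)]B   [S ::= ( B )]
[[()](B)]B ⇒ [[()](S)]B   [B ::= S]
[[()](S)]B ⇒ [[()]((B))]B   [S ::= ( B )]
[[()]((B))]B ⇒ [[()](([B]B))]B   [B ::= [ B ] B]
[[()](([B]B))]B ⇒ [[()](([S]B))]B   [B ::= S]
[[()](([S]B))]B ⇒ [[()](([(B)]B))]B   [S ::= ( B )]
[[()](([(B)]B))]B ⇒ [[()](([([])]B))]B   [B ::= [ ]]
[[()](([([])]B))]B ⇒ [[()](([([])][]))]B   [B ::= [ ]]
[[()](([([])][]))]B ⇒ [[()](([([])][]))][]   [B ::= [ ]]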